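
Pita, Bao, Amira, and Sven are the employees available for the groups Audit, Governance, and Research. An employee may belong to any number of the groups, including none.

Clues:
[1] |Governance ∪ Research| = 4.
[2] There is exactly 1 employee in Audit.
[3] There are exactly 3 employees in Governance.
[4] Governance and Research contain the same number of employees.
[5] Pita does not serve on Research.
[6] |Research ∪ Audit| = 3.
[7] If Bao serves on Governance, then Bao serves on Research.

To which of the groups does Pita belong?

From (5): Pita ∉ Research.
Suppose Pita ∈ Audit: no assignment then satisfies all the clues, so Pita ∉ Audit.

Pita: Governance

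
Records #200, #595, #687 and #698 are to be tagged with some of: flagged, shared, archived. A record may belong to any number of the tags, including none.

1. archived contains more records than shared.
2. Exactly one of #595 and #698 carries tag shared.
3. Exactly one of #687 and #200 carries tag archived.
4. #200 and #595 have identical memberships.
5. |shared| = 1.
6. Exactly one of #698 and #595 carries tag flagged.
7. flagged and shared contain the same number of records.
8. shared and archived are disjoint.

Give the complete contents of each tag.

flagged = {#698}; shared = {#698}; archived = {#200, #595}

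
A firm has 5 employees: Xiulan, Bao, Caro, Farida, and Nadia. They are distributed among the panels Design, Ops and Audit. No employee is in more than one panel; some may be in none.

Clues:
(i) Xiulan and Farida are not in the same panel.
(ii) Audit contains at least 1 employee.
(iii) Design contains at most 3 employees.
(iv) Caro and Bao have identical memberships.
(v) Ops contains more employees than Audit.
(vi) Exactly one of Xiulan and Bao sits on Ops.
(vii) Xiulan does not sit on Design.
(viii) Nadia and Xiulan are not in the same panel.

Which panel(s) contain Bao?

From (vii): Xiulan ∉ Design.
Suppose Bao ∈ Design: no assignment then satisfies all the clues, so Bao ∉ Design.

Bao: Ops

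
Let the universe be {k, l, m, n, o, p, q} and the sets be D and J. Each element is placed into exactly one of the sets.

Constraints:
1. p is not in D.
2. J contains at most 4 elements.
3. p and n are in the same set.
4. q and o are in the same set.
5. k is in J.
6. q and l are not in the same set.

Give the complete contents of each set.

D = {m, o, q}; J = {k, l, n, p}

From (1): p ∉ D.
From (5): k ∈ J.
(3): n matches p: n ∉ D.
Only one set left: n ∈ J.
Only one set left: p ∈ J.
Suppose l ∈ D: no assignment then satisfies all the clues, so l ∉ D.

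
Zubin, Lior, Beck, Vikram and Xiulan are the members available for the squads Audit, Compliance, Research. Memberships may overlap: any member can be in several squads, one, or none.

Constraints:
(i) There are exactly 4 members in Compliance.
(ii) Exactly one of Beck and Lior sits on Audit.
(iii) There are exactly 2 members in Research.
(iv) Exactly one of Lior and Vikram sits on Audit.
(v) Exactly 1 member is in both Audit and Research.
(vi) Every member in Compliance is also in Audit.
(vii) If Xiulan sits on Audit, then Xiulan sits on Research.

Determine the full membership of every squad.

Audit = {Beck, Vikram, Xiulan, Zubin}; Compliance = {Beck, Vikram, Xiulan, Zubin}; Research = {Lior, Xiulan}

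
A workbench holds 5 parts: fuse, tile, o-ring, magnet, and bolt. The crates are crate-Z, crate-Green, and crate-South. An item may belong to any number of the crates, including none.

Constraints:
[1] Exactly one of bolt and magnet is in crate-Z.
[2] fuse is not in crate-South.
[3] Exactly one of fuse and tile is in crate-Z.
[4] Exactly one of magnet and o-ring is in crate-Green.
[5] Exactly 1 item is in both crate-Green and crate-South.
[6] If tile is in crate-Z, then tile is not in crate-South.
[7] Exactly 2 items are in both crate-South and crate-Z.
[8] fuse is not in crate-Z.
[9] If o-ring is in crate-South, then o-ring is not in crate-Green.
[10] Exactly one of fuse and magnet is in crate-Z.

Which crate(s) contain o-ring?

o-ring: crate-South, crate-Z

From (2): fuse ∉ crate-South.
From (8): fuse ∉ crate-Z.
(3) (exactly one): tile ∈ crate-Z.
(6): tile ∉ crate-South.
(10) (exactly one): magnet ∈ crate-Z.
(1) (exactly one): bolt ∉ crate-Z.
Suppose o-ring ∉ crate-Z: no assignment then satisfies all the clues, so o-ring ∈ crate-Z.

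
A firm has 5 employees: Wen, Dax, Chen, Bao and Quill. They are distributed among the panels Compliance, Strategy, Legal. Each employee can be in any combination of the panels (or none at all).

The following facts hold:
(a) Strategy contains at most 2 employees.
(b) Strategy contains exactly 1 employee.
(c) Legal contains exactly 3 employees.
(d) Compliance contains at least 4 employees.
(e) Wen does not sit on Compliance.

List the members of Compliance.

From (e): Wen ∉ Compliance.
(d): only 4 candidates remain for Compliance, so all are in.

Compliance = {Bao, Chen, Dax, Quill}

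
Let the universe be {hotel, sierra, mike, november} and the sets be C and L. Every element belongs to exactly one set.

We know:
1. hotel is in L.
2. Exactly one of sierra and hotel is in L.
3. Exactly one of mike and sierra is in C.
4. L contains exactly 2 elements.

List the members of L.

L = {hotel, mike}

From (1): hotel ∈ L.
(2) (exactly one): sierra ∉ L.
Only one set left: sierra ∈ C.
(3) (exactly one): mike ∉ C.
Only one set left: mike ∈ L.
(4): L already has 2, so the rest are out.
Only one set left: november ∈ C.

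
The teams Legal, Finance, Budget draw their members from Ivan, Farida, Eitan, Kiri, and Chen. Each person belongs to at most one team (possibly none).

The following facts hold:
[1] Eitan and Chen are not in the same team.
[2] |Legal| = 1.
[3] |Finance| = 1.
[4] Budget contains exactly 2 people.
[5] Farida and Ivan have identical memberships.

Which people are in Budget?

Budget = {Farida, Ivan}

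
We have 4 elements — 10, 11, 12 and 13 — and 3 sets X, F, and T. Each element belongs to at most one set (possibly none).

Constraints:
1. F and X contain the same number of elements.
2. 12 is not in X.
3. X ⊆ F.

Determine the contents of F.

From (2): 12 ∉ X.
Suppose 10 ∈ F: no assignment then satisfies all the clues, so 10 ∉ F.

F = {}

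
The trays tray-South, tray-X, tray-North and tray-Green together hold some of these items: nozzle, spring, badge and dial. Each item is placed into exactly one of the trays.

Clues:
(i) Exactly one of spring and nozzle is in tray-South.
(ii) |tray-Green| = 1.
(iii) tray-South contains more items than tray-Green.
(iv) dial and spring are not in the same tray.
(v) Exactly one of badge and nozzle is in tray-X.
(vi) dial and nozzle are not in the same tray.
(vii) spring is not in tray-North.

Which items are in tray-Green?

tray-Green = {dial}

From (vii): spring ∉ tray-North.
Suppose nozzle ∈ tray-Green: no assignment then satisfies all the clues, so nozzle ∉ tray-Green.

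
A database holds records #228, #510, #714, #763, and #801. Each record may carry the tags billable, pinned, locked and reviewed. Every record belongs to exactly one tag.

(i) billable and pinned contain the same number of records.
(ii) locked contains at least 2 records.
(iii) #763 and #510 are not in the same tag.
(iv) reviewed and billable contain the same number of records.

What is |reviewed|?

1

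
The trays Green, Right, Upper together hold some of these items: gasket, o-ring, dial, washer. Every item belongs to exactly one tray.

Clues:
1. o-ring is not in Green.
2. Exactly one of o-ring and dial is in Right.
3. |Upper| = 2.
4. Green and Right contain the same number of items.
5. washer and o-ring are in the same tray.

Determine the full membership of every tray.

From (1): o-ring ∉ Green.
(5): washer matches o-ring: washer ∉ Green.
Suppose gasket ∉ Green: no assignment then satisfies all the clues, so gasket ∈ Green.

Green = {gasket}; Right = {dial}; Upper = {o-ring, washer}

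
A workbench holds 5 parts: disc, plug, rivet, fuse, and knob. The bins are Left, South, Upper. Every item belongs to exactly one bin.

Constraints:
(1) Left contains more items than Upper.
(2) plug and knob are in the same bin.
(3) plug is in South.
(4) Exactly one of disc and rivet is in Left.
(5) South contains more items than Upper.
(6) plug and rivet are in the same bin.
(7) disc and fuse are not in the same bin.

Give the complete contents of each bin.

Left = {disc}; South = {fuse, knob, plug, rivet}; Upper = {}

From (3): plug ∈ South.
(2): knob matches plug: knob ∉ Left.
(2): knob matches plug: knob ∈ South.
(6): rivet matches plug: rivet ∉ Left.
(6): rivet matches plug: rivet ∈ South.
(4) (exactly one): disc ∈ Left.
(7): fuse ∉ Left.
Suppose fuse ∉ South: no assignment then satisfies all the clues, so fuse ∈ South.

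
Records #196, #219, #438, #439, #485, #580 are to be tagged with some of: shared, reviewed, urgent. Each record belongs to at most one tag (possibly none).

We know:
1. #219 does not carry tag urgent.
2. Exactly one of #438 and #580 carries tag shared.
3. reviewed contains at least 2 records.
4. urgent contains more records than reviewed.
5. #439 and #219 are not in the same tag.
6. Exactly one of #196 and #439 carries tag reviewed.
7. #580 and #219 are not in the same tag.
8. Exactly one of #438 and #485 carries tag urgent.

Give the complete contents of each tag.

shared = {#438}; reviewed = {#196, #219}; urgent = {#439, #485, #580}

From (1): #219 ∉ urgent.
Suppose #196 ∈ shared: no assignment then satisfies all the clues, so #196 ∉ shared.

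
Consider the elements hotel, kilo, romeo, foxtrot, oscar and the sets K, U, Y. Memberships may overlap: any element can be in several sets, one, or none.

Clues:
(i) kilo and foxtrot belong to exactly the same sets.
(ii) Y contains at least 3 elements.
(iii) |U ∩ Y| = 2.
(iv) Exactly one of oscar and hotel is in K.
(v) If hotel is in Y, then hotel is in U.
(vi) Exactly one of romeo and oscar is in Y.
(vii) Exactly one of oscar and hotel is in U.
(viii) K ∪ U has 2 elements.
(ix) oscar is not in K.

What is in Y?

Y = {foxtrot, hotel, kilo, romeo}

From (ix): oscar ∉ K.
(iv) (exactly one): hotel ∈ K.
Suppose hotel ∉ Y: no assignment then satisfies all the clues, so hotel ∈ Y.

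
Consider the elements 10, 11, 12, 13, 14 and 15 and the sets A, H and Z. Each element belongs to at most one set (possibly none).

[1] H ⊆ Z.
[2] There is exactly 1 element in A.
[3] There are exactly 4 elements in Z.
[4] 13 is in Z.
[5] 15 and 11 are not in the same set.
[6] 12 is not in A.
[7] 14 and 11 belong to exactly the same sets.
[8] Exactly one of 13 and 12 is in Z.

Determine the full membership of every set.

A = {15}; H = {}; Z = {10, 11, 13, 14}

From (4): 13 ∈ Z.
From (6): 12 ∉ A.
(8) (exactly one): 12 ∉ Z.
(1) contrapositive: 12 ∉ H.
Suppose 10 ∈ A: no assignment then satisfies all the clues, so 10 ∉ A.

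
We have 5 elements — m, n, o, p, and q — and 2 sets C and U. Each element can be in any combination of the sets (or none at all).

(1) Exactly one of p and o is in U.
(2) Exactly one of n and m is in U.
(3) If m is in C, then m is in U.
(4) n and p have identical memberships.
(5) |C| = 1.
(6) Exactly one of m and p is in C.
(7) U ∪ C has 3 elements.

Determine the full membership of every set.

C = {m}; U = {m, o, q}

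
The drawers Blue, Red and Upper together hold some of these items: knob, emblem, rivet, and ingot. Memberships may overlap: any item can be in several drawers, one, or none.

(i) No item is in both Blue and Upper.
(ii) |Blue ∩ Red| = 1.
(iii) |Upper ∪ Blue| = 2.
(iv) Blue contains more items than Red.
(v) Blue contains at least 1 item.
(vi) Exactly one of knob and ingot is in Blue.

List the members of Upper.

Upper = {}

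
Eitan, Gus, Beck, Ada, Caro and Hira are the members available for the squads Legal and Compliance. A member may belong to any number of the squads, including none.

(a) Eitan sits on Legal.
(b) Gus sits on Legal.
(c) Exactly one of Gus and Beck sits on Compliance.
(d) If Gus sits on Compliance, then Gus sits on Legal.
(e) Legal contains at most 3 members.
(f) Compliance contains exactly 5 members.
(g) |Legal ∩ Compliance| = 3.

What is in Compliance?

Compliance = {Ada, Caro, Eitan, Gus, Hira}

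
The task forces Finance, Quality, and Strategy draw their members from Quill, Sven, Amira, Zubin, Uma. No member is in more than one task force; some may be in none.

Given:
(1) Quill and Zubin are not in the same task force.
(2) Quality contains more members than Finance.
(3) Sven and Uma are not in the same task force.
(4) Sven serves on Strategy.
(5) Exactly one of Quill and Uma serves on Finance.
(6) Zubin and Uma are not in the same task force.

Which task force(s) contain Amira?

From (4): Sven ∈ Strategy.
(3): Uma ∉ Strategy.
Suppose Amira ∈ Finance: no assignment then satisfies all the clues, so Amira ∉ Finance.

Amira: Quality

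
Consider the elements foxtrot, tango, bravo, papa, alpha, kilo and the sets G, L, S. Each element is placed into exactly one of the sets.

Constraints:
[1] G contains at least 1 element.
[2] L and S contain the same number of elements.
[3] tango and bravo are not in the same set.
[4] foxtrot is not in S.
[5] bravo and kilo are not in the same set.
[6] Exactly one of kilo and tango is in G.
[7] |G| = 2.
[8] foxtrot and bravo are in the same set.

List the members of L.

L = {bravo, foxtrot}

From (4): foxtrot ∉ S.
(8): bravo matches foxtrot: bravo ∉ S.
Suppose foxtrot ∉ L: no assignment then satisfies all the clues, so foxtrot ∈ L.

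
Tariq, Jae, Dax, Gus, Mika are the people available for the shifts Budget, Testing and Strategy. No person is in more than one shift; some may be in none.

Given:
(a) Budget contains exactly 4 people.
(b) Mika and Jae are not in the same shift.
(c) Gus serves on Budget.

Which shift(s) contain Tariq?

From (c): Gus ∈ Budget.
Suppose Tariq ∉ Budget: no assignment then satisfies all the clues, so Tariq ∈ Budget.

Tariq: Budget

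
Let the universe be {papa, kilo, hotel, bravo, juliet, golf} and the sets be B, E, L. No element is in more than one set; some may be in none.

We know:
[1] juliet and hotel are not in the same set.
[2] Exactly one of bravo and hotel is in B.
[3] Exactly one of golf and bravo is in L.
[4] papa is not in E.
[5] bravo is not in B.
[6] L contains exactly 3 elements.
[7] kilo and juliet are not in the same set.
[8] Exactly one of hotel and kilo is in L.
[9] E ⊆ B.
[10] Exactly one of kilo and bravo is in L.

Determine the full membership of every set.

B = {hotel}; E = {}; L = {golf, kilo, papa}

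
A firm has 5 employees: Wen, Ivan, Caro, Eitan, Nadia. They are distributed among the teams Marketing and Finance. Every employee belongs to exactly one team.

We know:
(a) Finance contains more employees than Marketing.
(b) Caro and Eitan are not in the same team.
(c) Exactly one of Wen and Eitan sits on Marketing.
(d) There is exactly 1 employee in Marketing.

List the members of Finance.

Finance = {Caro, Ivan, Nadia, Wen}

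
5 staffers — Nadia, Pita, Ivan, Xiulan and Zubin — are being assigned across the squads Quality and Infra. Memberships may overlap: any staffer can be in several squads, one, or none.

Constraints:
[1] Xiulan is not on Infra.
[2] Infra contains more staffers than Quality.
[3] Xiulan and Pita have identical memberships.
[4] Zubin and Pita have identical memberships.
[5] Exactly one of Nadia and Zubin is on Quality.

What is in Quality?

Quality = {Nadia}

From (1): Xiulan ∉ Infra.
(3): Pita matches Xiulan: Pita ∉ Infra.
(4): Zubin matches Pita: Zubin ∉ Infra.
Suppose Nadia ∉ Quality: no assignment then satisfies all the clues, so Nadia ∈ Quality.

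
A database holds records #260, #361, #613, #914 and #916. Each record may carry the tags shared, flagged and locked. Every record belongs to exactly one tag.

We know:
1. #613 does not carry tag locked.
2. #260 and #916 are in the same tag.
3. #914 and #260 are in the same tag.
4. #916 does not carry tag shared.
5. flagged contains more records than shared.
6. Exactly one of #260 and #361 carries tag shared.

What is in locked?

locked = {}

From (1): #613 ∉ locked.
From (4): #916 ∉ shared.
(2): #260 matches #916: #260 ∉ shared.
(3): #914 matches #260: #914 ∉ shared.
(6) (exactly one): #361 ∈ shared.
Suppose #260 ∈ locked: no assignment then satisfies all the clues, so #260 ∉ locked.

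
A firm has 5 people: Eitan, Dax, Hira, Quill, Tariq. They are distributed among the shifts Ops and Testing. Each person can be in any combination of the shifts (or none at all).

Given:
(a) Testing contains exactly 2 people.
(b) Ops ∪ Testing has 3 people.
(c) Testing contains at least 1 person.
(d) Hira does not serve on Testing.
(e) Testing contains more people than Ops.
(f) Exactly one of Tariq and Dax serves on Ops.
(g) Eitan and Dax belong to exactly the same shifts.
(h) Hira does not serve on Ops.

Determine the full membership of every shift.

Ops = {Tariq}; Testing = {Dax, Eitan}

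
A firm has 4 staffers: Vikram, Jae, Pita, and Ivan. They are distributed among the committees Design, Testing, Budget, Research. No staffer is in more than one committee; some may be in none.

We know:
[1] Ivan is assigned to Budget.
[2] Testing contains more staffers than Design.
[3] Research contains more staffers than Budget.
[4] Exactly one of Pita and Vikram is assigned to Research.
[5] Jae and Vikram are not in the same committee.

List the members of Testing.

Testing = {Vikram}

From (1): Ivan ∈ Budget.
Suppose Vikram ∉ Testing: no assignment then satisfies all the clues, so Vikram ∈ Testing.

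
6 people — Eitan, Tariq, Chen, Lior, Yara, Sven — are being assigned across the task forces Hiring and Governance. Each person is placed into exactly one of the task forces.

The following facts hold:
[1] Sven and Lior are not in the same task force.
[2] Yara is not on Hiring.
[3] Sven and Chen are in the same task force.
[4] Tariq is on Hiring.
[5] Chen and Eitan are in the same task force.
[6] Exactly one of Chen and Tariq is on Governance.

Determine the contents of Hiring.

Hiring = {Lior, Tariq}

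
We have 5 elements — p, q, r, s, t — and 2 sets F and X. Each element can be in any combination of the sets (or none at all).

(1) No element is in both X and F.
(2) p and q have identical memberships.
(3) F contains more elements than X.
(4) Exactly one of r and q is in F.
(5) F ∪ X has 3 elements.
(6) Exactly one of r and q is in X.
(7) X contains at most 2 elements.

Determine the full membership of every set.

F = {p, q}; X = {r}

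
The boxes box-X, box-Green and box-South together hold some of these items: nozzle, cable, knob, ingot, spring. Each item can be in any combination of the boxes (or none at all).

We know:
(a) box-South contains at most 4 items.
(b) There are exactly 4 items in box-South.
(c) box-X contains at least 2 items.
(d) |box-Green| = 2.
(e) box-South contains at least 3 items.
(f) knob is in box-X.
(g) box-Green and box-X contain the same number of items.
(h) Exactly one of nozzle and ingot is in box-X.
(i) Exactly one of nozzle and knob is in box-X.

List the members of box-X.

box-X = {ingot, knob}

From (f): knob ∈ box-X.
(i) (exactly one): nozzle ∉ box-X.
(h) (exactly one): ingot ∈ box-X.
Suppose cable ∈ box-X: no assignment then satisfies all the clues, so cable ∉ box-X.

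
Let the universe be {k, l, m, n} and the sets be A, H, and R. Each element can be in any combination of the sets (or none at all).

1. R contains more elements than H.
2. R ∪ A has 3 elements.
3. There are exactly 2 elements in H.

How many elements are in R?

3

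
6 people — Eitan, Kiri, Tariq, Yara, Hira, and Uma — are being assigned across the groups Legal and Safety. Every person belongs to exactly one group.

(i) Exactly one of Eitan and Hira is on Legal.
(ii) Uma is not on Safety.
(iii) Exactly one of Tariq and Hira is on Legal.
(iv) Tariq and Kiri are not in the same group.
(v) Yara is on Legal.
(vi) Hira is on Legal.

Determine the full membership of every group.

From (ii): Uma ∉ Safety.
From (v): Yara ∈ Legal.
From (vi): Hira ∈ Legal.
(i) (exactly one): Eitan ∉ Legal.
(iii) (exactly one): Tariq ∉ Legal.
Only one group left: Eitan ∈ Safety.
Only one group left: Tariq ∈ Safety.
Only one group left: Uma ∈ Legal.
(iv): Kiri ∉ Safety.
Only one group left: Kiri ∈ Legal.

Legal = {Hira, Kiri, Uma, Yara}; Safety = {Eitan, Tariq}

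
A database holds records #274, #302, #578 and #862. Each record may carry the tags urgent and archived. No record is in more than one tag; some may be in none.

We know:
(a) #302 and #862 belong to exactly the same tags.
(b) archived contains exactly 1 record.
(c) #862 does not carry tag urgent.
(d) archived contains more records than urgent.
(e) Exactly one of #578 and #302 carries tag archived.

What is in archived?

archived = {#578}

From (c): #862 ∉ urgent.
(a): #302 matches #862: #302 ∉ urgent.
Suppose #274 ∈ archived: no assignment then satisfies all the clues, so #274 ∉ archived.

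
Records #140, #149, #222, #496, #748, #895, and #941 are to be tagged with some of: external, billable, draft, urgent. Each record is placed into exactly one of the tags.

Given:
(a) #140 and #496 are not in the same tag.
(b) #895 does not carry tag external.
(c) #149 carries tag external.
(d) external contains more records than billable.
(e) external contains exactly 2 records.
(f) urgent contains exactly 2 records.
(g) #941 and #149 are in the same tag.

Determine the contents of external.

From (b): #895 ∉ external.
From (c): #149 ∈ external.
(g): #941 matches #149: #941 ∈ external.
(e): external already has 2, so the rest are out.

external = {#149, #941}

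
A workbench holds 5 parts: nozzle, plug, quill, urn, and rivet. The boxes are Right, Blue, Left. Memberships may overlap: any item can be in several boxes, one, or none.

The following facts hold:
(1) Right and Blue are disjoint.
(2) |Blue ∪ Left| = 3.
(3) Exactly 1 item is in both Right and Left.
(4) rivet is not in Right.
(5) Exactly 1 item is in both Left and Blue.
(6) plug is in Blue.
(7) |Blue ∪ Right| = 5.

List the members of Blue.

Blue = {plug, rivet}

From (4): rivet ∉ Right.
From (6): plug ∈ Blue.
(1) (disjoint): plug ∉ Right.
Suppose nozzle ∈ Blue: no assignment then satisfies all the clues, so nozzle ∉ Blue.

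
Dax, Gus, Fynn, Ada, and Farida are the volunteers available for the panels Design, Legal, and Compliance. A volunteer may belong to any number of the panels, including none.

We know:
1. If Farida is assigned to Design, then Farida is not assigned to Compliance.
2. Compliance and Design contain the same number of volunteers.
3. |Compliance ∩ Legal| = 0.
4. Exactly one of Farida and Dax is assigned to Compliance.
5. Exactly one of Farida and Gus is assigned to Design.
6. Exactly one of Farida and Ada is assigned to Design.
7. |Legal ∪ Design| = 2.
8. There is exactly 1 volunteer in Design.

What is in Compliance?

Compliance = {Dax}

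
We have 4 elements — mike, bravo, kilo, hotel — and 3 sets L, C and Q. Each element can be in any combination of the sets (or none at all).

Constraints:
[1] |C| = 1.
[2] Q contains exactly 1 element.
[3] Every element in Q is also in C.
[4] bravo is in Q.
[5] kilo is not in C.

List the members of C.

C = {bravo}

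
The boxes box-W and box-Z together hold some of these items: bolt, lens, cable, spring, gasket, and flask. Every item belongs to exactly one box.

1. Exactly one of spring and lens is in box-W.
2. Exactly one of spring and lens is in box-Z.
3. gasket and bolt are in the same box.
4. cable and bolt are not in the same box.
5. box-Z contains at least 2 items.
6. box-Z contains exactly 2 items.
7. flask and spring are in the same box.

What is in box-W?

box-W = {bolt, flask, gasket, spring}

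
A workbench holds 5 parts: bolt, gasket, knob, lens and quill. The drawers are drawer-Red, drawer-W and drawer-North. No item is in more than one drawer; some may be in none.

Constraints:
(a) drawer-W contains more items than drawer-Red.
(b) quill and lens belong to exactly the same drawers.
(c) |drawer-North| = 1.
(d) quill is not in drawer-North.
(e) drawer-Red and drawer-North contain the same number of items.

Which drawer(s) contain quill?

quill: drawer-W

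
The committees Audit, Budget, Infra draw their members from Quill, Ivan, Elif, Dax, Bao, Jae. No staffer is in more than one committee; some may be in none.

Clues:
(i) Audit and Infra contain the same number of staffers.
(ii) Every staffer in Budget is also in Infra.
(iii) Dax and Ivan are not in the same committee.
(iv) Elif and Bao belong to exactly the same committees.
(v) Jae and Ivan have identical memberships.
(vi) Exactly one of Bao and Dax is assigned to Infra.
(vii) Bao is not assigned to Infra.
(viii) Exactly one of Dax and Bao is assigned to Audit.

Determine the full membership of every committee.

Audit = {Bao, Elif}; Budget = {}; Infra = {Dax, Quill}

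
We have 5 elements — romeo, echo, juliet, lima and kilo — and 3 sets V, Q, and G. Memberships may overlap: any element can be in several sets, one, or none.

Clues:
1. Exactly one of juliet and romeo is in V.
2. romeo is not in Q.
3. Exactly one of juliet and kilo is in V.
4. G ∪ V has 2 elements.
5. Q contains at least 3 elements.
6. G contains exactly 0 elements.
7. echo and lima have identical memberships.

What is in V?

V = {kilo, romeo}

From (2): romeo ∉ Q.
(6): G already has 0, so the rest are out.
Suppose romeo ∉ V: no assignment then satisfies all the clues, so romeo ∈ V.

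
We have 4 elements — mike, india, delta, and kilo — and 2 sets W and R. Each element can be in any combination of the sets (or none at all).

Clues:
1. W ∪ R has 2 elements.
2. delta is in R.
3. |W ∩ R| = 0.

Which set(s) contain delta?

delta: R

From (2): delta ∈ R.
Suppose delta ∈ W: no assignment then satisfies all the clues, so delta ∉ W.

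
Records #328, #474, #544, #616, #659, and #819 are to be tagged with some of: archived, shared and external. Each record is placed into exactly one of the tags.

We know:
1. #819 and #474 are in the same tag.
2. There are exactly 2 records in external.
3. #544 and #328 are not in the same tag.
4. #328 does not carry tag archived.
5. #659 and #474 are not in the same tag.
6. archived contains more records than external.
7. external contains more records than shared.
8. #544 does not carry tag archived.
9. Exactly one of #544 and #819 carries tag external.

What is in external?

external = {#544, #659}

From (4): #328 ∉ archived.
From (8): #544 ∉ archived.
Suppose #328 ∈ external: no assignment then satisfies all the clues, so #328 ∉ external.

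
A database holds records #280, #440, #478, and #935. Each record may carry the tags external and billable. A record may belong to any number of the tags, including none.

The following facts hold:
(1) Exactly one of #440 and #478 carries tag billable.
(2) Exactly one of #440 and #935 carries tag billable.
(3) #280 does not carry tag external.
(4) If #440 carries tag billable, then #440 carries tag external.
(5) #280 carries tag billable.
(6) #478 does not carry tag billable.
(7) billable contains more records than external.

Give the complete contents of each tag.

external = {#440}; billable = {#280, #440}

From (3): #280 ∉ external.
From (5): #280 ∈ billable.
From (6): #478 ∉ billable.
(1) (exactly one): #440 ∈ billable.
(2) (exactly one): #935 ∉ billable.
(4): #440 ∈ external.
Suppose #478 ∈ external: no assignment then satisfies all the clues, so #478 ∉ external.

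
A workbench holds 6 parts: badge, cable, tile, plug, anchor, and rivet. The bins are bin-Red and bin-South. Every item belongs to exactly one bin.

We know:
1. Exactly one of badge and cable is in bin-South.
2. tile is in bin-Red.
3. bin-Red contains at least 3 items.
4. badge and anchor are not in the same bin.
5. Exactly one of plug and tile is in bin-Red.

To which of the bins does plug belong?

plug: bin-South

From (2): tile ∈ bin-Red.
(5) (exactly one): plug ∉ bin-Red.
Only one bin left: plug ∈ bin-South.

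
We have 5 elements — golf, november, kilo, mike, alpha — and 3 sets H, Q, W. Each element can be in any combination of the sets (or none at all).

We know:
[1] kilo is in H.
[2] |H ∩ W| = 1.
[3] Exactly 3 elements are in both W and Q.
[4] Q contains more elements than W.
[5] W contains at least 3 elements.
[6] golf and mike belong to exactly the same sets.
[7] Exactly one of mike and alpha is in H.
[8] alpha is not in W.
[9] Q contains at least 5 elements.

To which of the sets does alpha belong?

alpha: H, Q

From (1): kilo ∈ H.
From (8): alpha ∉ W.
(9): only 5 candidates remain for Q, so all are in.
Suppose alpha ∉ H: no assignment then satisfies all the clues, so alpha ∈ H.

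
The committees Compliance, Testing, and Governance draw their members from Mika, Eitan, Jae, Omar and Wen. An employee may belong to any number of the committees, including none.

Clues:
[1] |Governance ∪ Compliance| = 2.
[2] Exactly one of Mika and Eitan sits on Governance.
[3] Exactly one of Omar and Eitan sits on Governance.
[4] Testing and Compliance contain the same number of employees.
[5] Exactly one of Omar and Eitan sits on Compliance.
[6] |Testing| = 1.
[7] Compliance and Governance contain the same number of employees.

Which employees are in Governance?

Governance = {Eitan}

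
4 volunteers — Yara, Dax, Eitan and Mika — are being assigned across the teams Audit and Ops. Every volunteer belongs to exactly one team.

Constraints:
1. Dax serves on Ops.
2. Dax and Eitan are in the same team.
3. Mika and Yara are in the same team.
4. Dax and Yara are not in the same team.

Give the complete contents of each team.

Audit = {Mika, Yara}; Ops = {Dax, Eitan}

From (1): Dax ∈ Ops.
(2): Eitan matches Dax: Eitan ∉ Audit.
(2): Eitan matches Dax: Eitan ∈ Ops.
(4): Yara ∉ Ops.
Only one team left: Yara ∈ Audit.
(3): Mika matches Yara: Mika ∈ Audit.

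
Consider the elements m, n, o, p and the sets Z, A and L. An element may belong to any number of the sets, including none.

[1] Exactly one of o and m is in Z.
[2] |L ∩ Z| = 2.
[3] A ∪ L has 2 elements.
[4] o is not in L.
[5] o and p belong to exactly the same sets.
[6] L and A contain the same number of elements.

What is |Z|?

2

From (4): o ∉ L.
(5): p matches o: p ∉ L.
Suppose m ∉ Z: no assignment then satisfies all the clues, so m ∈ Z.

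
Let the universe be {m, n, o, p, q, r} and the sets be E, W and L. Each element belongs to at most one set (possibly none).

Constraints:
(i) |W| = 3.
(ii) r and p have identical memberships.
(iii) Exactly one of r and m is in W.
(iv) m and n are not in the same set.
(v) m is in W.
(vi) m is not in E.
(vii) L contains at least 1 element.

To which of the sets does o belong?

o: W

From (v): m ∈ W.
(iii) (exactly one): r ∉ W.
(iv): n ∉ W.
(ii): p matches r: p ∉ W.
(i): only 3 candidates remain for W, so all are in.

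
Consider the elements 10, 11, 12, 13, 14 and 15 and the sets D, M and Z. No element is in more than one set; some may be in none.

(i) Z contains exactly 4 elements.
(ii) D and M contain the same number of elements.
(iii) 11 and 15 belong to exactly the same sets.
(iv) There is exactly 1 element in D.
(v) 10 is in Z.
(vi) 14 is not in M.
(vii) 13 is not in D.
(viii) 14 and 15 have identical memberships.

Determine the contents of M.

M = {13}

From (v): 10 ∈ Z.
From (vi): 14 ∉ M.
From (vii): 13 ∉ D.
(viii): 15 matches 14: 15 ∉ M.
(iii): 11 matches 15: 11 ∉ M.
Suppose 12 ∈ M: no assignment then satisfies all the clues, so 12 ∉ M.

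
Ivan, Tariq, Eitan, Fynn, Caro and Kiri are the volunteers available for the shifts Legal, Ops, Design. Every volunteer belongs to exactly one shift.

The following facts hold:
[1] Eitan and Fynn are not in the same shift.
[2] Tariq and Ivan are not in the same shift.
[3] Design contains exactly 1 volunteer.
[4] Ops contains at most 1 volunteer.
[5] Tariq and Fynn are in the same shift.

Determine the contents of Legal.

Legal = {Caro, Fynn, Kiri, Tariq}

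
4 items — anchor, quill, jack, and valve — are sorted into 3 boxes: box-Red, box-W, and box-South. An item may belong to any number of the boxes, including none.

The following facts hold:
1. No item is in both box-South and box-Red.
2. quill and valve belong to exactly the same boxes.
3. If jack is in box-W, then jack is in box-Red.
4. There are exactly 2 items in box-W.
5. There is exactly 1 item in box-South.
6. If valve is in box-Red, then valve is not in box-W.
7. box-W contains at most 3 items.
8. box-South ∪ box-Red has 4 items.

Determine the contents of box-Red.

box-Red = {jack, quill, valve}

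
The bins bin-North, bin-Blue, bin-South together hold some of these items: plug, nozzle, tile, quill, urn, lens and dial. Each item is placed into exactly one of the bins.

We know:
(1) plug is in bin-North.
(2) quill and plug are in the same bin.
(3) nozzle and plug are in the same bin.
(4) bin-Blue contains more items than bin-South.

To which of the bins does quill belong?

From (1): plug ∈ bin-North.
(2): quill matches plug: quill ∈ bin-North.
(3): nozzle matches plug: nozzle ∈ bin-North.

quill: bin-North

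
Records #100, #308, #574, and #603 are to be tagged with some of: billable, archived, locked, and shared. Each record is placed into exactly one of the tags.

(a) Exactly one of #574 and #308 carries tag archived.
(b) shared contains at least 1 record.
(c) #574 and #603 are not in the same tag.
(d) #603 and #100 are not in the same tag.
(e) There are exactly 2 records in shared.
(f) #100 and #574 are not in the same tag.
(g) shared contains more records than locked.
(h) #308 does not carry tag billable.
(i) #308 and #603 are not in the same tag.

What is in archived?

archived = {#574}

From (h): #308 ∉ billable.
Suppose #100 ∈ archived: no assignment then satisfies all the clues, so #100 ∉ archived.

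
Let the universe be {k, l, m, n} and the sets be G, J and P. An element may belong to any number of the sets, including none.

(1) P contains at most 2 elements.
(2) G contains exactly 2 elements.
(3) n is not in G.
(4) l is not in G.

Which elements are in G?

G = {k, m}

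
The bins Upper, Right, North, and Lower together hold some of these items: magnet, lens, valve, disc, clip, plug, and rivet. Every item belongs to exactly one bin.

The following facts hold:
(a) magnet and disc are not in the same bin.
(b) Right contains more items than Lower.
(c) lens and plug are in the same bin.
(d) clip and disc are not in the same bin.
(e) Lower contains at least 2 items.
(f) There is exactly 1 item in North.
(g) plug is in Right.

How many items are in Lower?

From (g): plug ∈ Right.
(c): lens matches plug: lens ∉ Upper.
(c): lens matches plug: lens ∈ Right.

2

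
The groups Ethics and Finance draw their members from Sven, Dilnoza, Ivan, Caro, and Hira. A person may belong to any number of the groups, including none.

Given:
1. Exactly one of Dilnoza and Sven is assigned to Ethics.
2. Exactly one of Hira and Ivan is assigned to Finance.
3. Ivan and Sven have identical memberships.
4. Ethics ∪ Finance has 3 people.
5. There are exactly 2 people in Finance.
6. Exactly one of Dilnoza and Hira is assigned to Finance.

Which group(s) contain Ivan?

Ivan: none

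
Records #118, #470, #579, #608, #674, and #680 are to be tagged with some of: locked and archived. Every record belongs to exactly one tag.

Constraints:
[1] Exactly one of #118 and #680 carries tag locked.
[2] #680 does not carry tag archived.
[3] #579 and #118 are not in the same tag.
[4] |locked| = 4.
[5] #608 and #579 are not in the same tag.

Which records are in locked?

locked = {#470, #579, #674, #680}

From (2): #680 ∉ archived.
Only one tag left: #680 ∈ locked.
(1) (exactly one): #118 ∉ locked.
Only one tag left: #118 ∈ archived.
(3): #579 ∉ archived.
Only one tag left: #579 ∈ locked.
(5): #608 ∉ locked.
Only one tag left: #608 ∈ archived.
(4): only 4 candidates remain for locked, so all are in.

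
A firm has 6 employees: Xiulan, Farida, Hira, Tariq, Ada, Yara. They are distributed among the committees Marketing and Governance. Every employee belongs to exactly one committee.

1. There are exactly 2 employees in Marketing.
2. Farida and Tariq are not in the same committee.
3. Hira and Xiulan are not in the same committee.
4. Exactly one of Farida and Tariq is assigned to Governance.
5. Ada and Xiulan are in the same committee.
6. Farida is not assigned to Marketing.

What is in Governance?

Governance = {Ada, Farida, Xiulan, Yara}

From (6): Farida ∉ Marketing.
Only one committee left: Farida ∈ Governance.
(2): Tariq ∉ Governance.
Only one committee left: Tariq ∈ Marketing.
Suppose Xiulan ∉ Governance: no assignment then satisfies all the clues, so Xiulan ∈ Governance.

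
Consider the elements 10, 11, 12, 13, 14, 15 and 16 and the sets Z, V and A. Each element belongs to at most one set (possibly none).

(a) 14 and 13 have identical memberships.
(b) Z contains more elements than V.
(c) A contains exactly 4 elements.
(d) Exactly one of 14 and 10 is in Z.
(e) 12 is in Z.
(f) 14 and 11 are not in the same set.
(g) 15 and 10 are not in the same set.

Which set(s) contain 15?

15: A

From (e): 12 ∈ Z.
Suppose 15 ∈ Z: no assignment then satisfies all the clues, so 15 ∉ Z.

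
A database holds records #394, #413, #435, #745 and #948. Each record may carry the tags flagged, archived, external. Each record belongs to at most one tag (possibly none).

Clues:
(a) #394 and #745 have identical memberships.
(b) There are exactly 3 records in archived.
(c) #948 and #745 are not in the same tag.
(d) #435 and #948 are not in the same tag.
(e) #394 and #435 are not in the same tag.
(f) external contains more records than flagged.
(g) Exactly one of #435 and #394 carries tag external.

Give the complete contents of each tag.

flagged = {}; archived = {#394, #413, #745}; external = {#435}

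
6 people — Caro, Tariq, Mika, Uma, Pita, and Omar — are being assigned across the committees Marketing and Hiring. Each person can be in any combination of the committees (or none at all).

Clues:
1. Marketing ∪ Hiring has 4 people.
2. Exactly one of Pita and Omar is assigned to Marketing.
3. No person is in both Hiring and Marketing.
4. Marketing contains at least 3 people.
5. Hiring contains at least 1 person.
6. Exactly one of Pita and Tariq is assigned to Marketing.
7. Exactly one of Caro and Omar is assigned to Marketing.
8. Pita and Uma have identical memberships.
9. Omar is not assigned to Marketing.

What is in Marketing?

Marketing = {Caro, Pita, Uma}

From (9): Omar ∉ Marketing.
(2) (exactly one): Pita ∈ Marketing.
(3) (disjoint): Pita ∉ Hiring.
(6) (exactly one): Tariq ∉ Marketing.
(7) (exactly one): Caro ∈ Marketing.
(8): Uma matches Pita: Uma ∈ Marketing.
(8): Uma matches Pita: Uma ∉ Hiring.
(3) (disjoint): Caro ∉ Hiring.
Suppose Mika ∈ Marketing: no assignment then satisfies all the clues, so Mika ∉ Marketing.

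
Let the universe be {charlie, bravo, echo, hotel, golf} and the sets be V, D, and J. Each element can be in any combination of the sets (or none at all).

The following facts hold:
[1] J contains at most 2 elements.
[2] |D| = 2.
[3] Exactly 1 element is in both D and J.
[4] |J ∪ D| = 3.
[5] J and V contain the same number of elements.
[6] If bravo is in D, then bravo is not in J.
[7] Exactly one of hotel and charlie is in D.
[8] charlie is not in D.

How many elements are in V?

2

From (8): charlie ∉ D.
(7) (exactly one): hotel ∈ D.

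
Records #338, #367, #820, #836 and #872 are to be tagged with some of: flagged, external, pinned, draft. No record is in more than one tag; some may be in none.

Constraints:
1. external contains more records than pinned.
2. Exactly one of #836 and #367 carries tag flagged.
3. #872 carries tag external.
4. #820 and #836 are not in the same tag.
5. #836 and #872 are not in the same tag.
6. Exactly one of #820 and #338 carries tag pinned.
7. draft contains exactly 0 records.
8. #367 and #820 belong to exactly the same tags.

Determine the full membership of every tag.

flagged = {#836}; external = {#367, #820, #872}; pinned = {#338}; draft = {}

From (3): #872 ∈ external.
(5): #836 ∉ external.
(7): draft already has 0, so the rest are out.
Suppose #338 ∈ flagged: no assignment then satisfies all the clues, so #338 ∉ flagged.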